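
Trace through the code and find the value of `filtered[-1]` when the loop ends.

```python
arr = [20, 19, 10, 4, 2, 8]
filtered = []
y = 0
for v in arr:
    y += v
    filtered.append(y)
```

Let's trace through this code step by step.

Initialize: arr = [20, 19, 10, 4, 2, 8]
Initialize: filtered = []
Initialize: y = 0
Entering loop: for v in arr:
After iteration 1: v = 20, filtered = [20], y = 20
After iteration 2: v = 19, filtered = [20, 39], y = 39
After iteration 3: v = 10, filtered = [20, 39, 49], y = 49
After iteration 4: v = 4, filtered = [20, 39, 49, 53], y = 53
After iteration 5: v = 2, filtered = [20, 39, 49, 53, 55], y = 55
After iteration 6: v = 8, filtered = [20, 39, 49, 53, 55, 63], y = 63
Loop ends.
filtered[-1] = 63

Final answer: 63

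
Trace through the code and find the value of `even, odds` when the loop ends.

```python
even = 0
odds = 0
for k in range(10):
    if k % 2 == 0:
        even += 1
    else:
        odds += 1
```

Let's trace through this code step by step.

Initialize: even = 0
Initialize: odds = 0
Entering loop: for k in range(10):
After iteration 1: k = 0, even = 1, odds = 0
After iteration 2: k = 1, even = 1, odds = 1
After iteration 3: k = 2, even = 2, odds = 1
After iteration 4: k = 3, even = 2, odds = 2
After iteration 5: k = 4, even = 3, odds = 2
After iteration 6: k = 5, even = 3, odds = 3
After iteration 7: k = 6, even = 4, odds = 3
After iteration 8: k = 7, even = 4, odds = 4
After iteration 9: k = 8, even = 5, odds = 4
After iteration 10: k = 9, even = 5, odds = 5
Loop ends.

Final answer: 5, 5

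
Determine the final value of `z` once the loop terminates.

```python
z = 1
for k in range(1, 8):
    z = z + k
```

Let's trace through this code step by step.

Initialize: z = 1
Entering loop: for k in range(1, 8):
After iteration 1: k = 1, z = 2
After iteration 2: k = 2, z = 4
After iteration 3: k = 3, z = 7
After iteration 4: k = 4, z = 11
After iteration 5: k = 5, z = 16
After iteration 6: k = 6, z = 22
After iteration 7: k = 7, z = 29
Loop ends.

Final answer: 29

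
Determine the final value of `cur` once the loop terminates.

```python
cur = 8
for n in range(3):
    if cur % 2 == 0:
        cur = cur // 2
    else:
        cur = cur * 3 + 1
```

Let's trace through this code step by step.

Initialize: cur = 8
Entering loop: for n in range(3):
After iteration 1: n = 0, cur = 4
After iteration 2: n = 1, cur = 2
After iteration 3: n = 2, cur = 1
Loop ends.

Final answer: 1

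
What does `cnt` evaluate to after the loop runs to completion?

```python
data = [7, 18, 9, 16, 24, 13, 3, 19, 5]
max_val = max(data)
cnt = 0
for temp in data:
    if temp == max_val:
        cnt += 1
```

Let's trace through this code step by step.

Initialize: data = [7, 18, 9, 16, 24, 13, 3, 19, 5]
Initialize: max_val = 24
Initialize: cnt = 0
Entering loop: for temp in data:
After iteration 1: temp = 7, cnt = 0
After iteration 2: temp = 18, cnt = 0
After iteration 3: temp = 9, cnt = 0
After iteration 4: temp = 16, cnt = 0
After iteration 5: temp = 24, cnt = 1
After iteration 6: temp = 13, cnt = 1
After iteration 7: temp = 3, cnt = 1
After iteration 8: temp = 19, cnt = 1
After iteration 9: temp = 5, cnt = 1
Loop ends.

Final answer: 1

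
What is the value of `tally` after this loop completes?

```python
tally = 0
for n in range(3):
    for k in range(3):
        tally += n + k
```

Let's trace through this code step by step.

Initialize: tally = 0
Entering loop: for n in range(3):
After iteration 1: n = 0, tally = 3
After iteration 2: n = 1, tally = 9
After iteration 3: n = 2, tally = 18
Loop ends.

Final answer: 18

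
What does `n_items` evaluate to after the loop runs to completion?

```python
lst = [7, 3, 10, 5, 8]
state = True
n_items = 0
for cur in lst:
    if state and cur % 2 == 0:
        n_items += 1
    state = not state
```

Let's trace through this code step by step.

Initialize: lst = [7, 3, 10, 5, 8]
Initialize: state = True
Initialize: n_items = 0
Entering loop: for cur in lst:
After iteration 1: cur = 7, state = False, n_items = 0
After iteration 2: cur = 3, state = True, n_items = 0
After iteration 3: cur = 10, state = False, n_items = 1
After iteration 4: cur = 5, state = True, n_items = 1
After iteration 5: cur = 8, state = False, n_items = 2
Loop ends.

Final answer: 2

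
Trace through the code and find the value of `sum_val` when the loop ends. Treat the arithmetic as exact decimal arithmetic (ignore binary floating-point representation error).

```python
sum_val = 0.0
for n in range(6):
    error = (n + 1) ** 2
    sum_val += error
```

Let's trace through this code step by step.

Initialize: sum_val = 0.0
Entering loop: for n in range(6):
After iteration 1: n = 0, sum_val = 1.0, error = 1
After iteration 2: n = 1, sum_val = 5.0, error = 4
After iteration 3: n = 2, sum_val = 14.0, error = 9
After iteration 4: n = 3, sum_val = 30.0, error = 16
After iteration 5: n = 4, sum_val = 55.0, error = 25
After iteration 6: n = 5, sum_val = 91.0, error = 36
Loop ends.

Final answer: 91.0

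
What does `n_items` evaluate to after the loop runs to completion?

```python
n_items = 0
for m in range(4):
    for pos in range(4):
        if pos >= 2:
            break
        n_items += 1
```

Let's trace through this code step by step.

Initialize: n_items = 0
Entering loop: for m in range(4):
After iteration 1: m = 0, n_items = 2
After iteration 2: m = 1, n_items = 4
After iteration 3: m = 2, n_items = 6
After iteration 4: m = 3, n_items = 8
Loop ends.

Final answer: 8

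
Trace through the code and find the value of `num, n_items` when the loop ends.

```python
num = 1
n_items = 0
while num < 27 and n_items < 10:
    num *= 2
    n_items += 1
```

Let's trace through this code step by step.

Initialize: num = 1
Initialize: n_items = 0
Entering loop: while num < 27 and n_items < 10:
After iteration 1: num = 2, n_items = 1
After iteration 2: num = 4, n_items = 2
After iteration 3: num = 8, n_items = 3
After iteration 4: num = 16, n_items = 4
After iteration 5: num = 32, n_items = 5
Loop ends.

Final answer: 32, 5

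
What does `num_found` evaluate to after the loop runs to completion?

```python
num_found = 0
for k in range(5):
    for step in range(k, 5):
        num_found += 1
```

Let's trace through this code step by step.

Initialize: num_found = 0
Entering loop: for k in range(5):
After iteration 1: k = 0, num_found = 5
After iteration 2: k = 1, num_found = 9
After iteration 3: k = 2, num_found = 12
After iteration 4: k = 3, num_found = 14
After iteration 5: k = 4, num_found = 15
Loop ends.

Final answer: 15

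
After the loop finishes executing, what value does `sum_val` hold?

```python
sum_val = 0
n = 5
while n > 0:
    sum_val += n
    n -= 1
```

Let's trace through this code step by step.

Initialize: sum_val = 0
Initialize: n = 5
Entering loop: while n > 0:
After iteration 1: sum_val = 5, n = 4
After iteration 2: sum_val = 9, n = 3
After iteration 3: sum_val = 12, n = 2
After iteration 4: sum_val = 14, n = 1
After iteration 5: sum_val = 15, n = 0
Loop ends.

Final answer: 15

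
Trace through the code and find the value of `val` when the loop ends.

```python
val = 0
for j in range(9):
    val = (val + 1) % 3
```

Let's trace through this code step by step.

Initialize: val = 0
Entering loop: for j in range(9):
After iteration 1: j = 0, val = 1
After iteration 2: j = 1, val = 2
After iteration 3: j = 2, val = 0
After iteration 4: j = 3, val = 1
After iteration 5: j = 4, val = 2
After iteration 6: j = 5, val = 0
After iteration 7: j = 6, val = 1
After iteration 8: j = 7, val = 2
After iteration 9: j = 8, val = 0
Loop ends.

Final answer: 0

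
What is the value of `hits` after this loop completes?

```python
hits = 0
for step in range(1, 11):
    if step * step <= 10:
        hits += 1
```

Let's trace through this code step by step.

Initialize: hits = 0
Entering loop: for step in range(1, 11):
After iteration 1: step = 1, hits = 1
After iteration 2: step = 2, hits = 2
After iteration 3: step = 3, hits = 3
After iteration 4: step = 4, hits = 3
After iteration 5: step = 5, hits = 3
After iteration 6: step = 6, hits = 3
After iteration 7: step = 7, hits = 3
After iteration 8: step = 8, hits = 3
After iteration 9: step = 9, hits = 3
After iteration 10: step = 10, hits = 3
Loop ends.

Final answer: 3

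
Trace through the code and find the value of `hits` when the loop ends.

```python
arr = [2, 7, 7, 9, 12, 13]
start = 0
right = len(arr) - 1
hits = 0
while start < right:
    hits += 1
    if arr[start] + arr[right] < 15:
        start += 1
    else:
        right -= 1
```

Let's trace through this code step by step.

Initialize: arr = [2, 7, 7, 9, 12, 13]
Initialize: start = 0
Initialize: right = 5
Initialize: hits = 0
Entering loop: while start < right:
After iteration 1: start = 0, right = 4, hits = 1
After iteration 2: start = 1, right = 4, hits = 2
After iteration 3: start = 1, right = 3, hits = 3
After iteration 4: start = 1, right = 2, hits = 4
After iteration 5: start = 2, right = 2, hits = 5
Loop ends.

Final answer: 5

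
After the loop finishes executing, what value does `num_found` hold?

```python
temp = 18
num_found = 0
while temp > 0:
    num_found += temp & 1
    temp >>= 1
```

Let's trace through this code step by step.

Initialize: temp = 18
Initialize: num_found = 0
Entering loop: while temp > 0:
After iteration 1: temp = 9, num_found = 0
After iteration 2: temp = 4, num_found = 1
After iteration 3: temp = 2, num_found = 1
After iteration 4: temp = 1, num_found = 1
After iteration 5: temp = 0, num_found = 2
Loop ends.

Final answer: 2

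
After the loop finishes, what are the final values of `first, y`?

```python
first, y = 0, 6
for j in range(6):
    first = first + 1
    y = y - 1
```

Let's trace through this code step by step.

Initialize: first = 0
Initialize: y = 6
Entering loop: for j in range(6):
After iteration 1: j = 0, first = 1, y = 5
After iteration 2: j = 1, first = 2, y = 4
After iteration 3: j = 2, first = 3, y = 3
After iteration 4: j = 3, first = 4, y = 2
After iteration 5: j = 4, first = 5, y = 1
After iteration 6: j = 5, first = 6, y = 0
Loop ends.

Final answer: 6, 0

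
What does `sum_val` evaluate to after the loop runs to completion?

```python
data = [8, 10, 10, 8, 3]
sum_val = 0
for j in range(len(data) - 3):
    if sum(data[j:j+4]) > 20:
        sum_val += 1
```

Let's trace through this code step by step.

Initialize: data = [8, 10, 10, 8, 3]
Initialize: sum_val = 0
Entering loop: for j in range(len(data) - 3):
After iteration 1: j = 0, sum_val = 1
After iteration 2: j = 1, sum_val = 2
Loop ends.

Final answer: 2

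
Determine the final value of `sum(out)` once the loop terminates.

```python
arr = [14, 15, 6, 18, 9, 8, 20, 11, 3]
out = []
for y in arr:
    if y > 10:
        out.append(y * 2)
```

Let's trace through this code step by step.

Initialize: arr = [14, 15, 6, 18, 9, 8, 20, 11, 3]
Initialize: out = []
Entering loop: for y in arr:
After iteration 1: y = 14, out = [28]
After iteration 2: y = 15, out = [28, 30]
After iteration 3: y = 6, out = [28, 30]
After iteration 4: y = 18, out = [28, 30, 36]
After iteration 5: y = 9, out = [28, 30, 36]
After iteration 6: y = 8, out = [28, 30, 36]
After iteration 7: y = 20, out = [28, 30, 36, 40]
After iteration 8: y = 11, out = [28, 30, 36, 40, 22]
After iteration 9: y = 3, out = [28, 30, 36, 40, 22]
Loop ends.
sum(out) = 156

Final answer: 156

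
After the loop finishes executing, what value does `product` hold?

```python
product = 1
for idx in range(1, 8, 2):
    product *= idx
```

Let's trace through this code step by step.

Initialize: product = 1
Entering loop: for idx in range(1, 8, 2):
After iteration 1: idx = 1, product = 1
After iteration 2: idx = 3, product = 3
After iteration 3: idx = 5, product = 15
After iteration 4: idx = 7, product = 105
Loop ends.

Final answer: 105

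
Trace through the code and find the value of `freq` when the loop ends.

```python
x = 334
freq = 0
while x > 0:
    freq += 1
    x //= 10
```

Let's trace through this code step by step.

Initialize: x = 334
Initialize: freq = 0
Entering loop: while x > 0:
After iteration 1: x = 33, freq = 1
After iteration 2: x = 3, freq = 2
After iteration 3: x = 0, freq = 3
Loop ends.

Final answer: 3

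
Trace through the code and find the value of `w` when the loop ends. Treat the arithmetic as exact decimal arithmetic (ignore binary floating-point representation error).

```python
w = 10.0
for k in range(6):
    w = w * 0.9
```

Let's trace through this code step by step.

Initialize: w = 10.0
Entering loop: for k in range(6):
After iteration 1: k = 0, w = 9.0
After iteration 2: k = 1, w = 8.1
After iteration 3: k = 2, w = 7.29
After iteration 4: k = 3, w = 6.561
After iteration 5: k = 4, w = 5.9049
After iteration 6: k = 5, w = 5.31441
Loop ends.

Final answer: 5.31441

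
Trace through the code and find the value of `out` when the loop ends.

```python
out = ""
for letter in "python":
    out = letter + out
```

Let's trace through this code step by step.

Initialize: out = ''
Entering loop: for letter in "python":
After iteration 1: letter = 'p', out = 'p'
After iteration 2: letter = 'y', out = 'yp'
After iteration 3: letter = 't', out = 'typ'
After iteration 4: letter = 'h', out = 'htyp'
After iteration 5: letter = 'o', out = 'ohtyp'
After iteration 6: letter = 'n', out = 'nohtyp'
Loop ends.

Final answer: 'nohtyp'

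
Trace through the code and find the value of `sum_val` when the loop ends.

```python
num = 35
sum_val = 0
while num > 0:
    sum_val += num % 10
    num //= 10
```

Let's trace through this code step by step.

Initialize: num = 35
Initialize: sum_val = 0
Entering loop: while num > 0:
After iteration 1: num = 3, sum_val = 5
After iteration 2: num = 0, sum_val = 8
Loop ends.

Final answer: 8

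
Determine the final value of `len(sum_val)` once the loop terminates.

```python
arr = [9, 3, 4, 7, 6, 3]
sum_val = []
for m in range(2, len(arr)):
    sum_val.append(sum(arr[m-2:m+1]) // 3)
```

Let's trace through this code step by step.

Initialize: arr = [9, 3, 4, 7, 6, 3]
Initialize: sum_val = []
Entering loop: for m in range(2, len(arr)):
After iteration 1: m = 2, sum_val = [5]
After iteration 2: m = 3, sum_val = [5, 4]
After iteration 3: m = 4, sum_val = [5, 4, 5]
After iteration 4: m = 5, sum_val = [5, 4, 5, 5]
Loop ends.
len(sum_val) = 4

Final answer: 4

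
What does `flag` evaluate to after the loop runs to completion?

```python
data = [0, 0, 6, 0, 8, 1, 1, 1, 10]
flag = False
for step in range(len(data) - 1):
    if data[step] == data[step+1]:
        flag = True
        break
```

Let's trace through this code step by step.

Initialize: data = [0, 0, 6, 0, 8, 1, 1, 1, 10]
Initialize: flag = False
Entering loop: for step in range(len(data) - 1):
After iteration 1: step = 0, flag = True
Loop ends.

Final answer: True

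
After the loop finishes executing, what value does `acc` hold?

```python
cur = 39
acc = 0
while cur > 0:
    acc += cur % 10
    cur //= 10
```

Let's trace through this code step by step.

Initialize: cur = 39
Initialize: acc = 0
Entering loop: while cur > 0:
After iteration 1: cur = 3, acc = 9
After iteration 2: cur = 0, acc = 12
Loop ends.

Final answer: 12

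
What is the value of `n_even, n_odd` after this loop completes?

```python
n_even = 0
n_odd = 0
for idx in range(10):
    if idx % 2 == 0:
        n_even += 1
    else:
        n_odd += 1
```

Let's trace through this code step by step.

Initialize: n_even = 0
Initialize: n_odd = 0
Entering loop: for idx in range(10):
After iteration 1: idx = 0, n_even = 1, n_odd = 0
After iteration 2: idx = 1, n_even = 1, n_odd = 1
After iteration 3: idx = 2, n_even = 2, n_odd = 1
After iteration 4: idx = 3, n_even = 2, n_odd = 2
After iteration 5: idx = 4, n_even = 3, n_odd = 2
After iteration 6: idx = 5, n_even = 3, n_odd = 3
After iteration 7: idx = 6, n_even = 4, n_odd = 3
After iteration 8: idx = 7, n_even = 4, n_odd = 4
After iteration 9: idx = 8, n_even = 5, n_odd = 4
After iteration 10: idx = 9, n_even = 5, n_odd = 5
Loop ends.

Final answer: 5, 5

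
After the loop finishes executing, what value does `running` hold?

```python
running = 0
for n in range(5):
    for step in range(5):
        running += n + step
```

Let's trace through this code step by step.

Initialize: running = 0
Entering loop: for n in range(5):
After iteration 1: n = 0, running = 10
After iteration 2: n = 1, running = 25
After iteration 3: n = 2, running = 45
After iteration 4: n = 3, running = 70
After iteration 5: n = 4, running = 100
Loop ends.

Final answer: 100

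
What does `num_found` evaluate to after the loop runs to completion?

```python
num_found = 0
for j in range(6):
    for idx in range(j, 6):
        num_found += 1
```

Let's trace through this code step by step.

Initialize: num_found = 0
Entering loop: for j in range(6):
After iteration 1: j = 0, num_found = 6
After iteration 2: j = 1, num_found = 11
After iteration 3: j = 2, num_found = 15
After iteration 4: j = 3, num_found = 18
After iteration 5: j = 4, num_found = 20
After iteration 6: j = 5, num_found = 21
Loop ends.

Final answer: 21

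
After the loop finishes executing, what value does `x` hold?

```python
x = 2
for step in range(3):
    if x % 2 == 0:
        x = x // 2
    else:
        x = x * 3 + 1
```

Let's trace through this code step by step.

Initialize: x = 2
Entering loop: for step in range(3):
After iteration 1: step = 0, x = 1
After iteration 2: step = 1, x = 4
After iteration 3: step = 2, x = 2
Loop ends.

Final answer: 2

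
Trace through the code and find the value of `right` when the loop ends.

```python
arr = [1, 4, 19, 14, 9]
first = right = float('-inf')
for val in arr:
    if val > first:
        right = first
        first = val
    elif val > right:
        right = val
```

Let's trace through this code step by step.

Initialize: arr = [1, 4, 19, 14, 9]
Initialize: first = -inf
Initialize: right = -inf
Entering loop: for val in arr:
After iteration 1: val = 1, first = 1, right = -inf
After iteration 2: val = 4, first = 4, right = 1
After iteration 3: val = 19, first = 19, right = 4
After iteration 4: val = 14, first = 19, right = 14
After iteration 5: val = 9, first = 19, right = 14
Loop ends.

Final answer: 14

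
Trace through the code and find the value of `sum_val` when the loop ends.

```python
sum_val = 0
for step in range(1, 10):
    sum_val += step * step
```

Let's trace through this code step by step.

Initialize: sum_val = 0
Entering loop: for step in range(1, 10):
After iteration 1: step = 1, sum_val = 1
After iteration 2: step = 2, sum_val = 5
After iteration 3: step = 3, sum_val = 14
After iteration 4: step = 4, sum_val = 30
After iteration 5: step = 5, sum_val = 55
After iteration 6: step = 6, sum_val = 91
After iteration 7: step = 7, sum_val = 140
After iteration 8: step = 8, sum_val = 204
After iteration 9: step = 9, sum_val = 285
Loop ends.

Final answer: 285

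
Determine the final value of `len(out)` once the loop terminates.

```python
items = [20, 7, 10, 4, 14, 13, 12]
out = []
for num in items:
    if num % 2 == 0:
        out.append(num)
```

Let's trace through this code step by step.

Initialize: items = [20, 7, 10, 4, 14, 13, 12]
Initialize: out = []
Entering loop: for num in items:
After iteration 1: num = 20, out = [20]
After iteration 2: num = 7, out = [20]
After iteration 3: num = 10, out = [20, 10]
After iteration 4: num = 4, out = [20, 10, 4]
After iteration 5: num = 14, out = [20, 10, 4, 14]
After iteration 6: num = 13, out = [20, 10, 4, 14]
After iteration 7: num = 12, out = [20, 10, 4, 14, 12]
Loop ends.
len(out) = 5

Final answer: 5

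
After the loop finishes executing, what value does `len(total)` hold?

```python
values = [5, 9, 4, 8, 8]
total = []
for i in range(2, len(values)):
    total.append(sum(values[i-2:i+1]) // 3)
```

Let's trace through this code step by step.

Initialize: values = [5, 9, 4, 8, 8]
Initialize: total = []
Entering loop: for i in range(2, len(values)):
After iteration 1: i = 2, total = [6]
After iteration 2: i = 3, total = [6, 7]
After iteration 3: i = 4, total = [6, 7, 6]
Loop ends.
len(total) = 3

Final answer: 3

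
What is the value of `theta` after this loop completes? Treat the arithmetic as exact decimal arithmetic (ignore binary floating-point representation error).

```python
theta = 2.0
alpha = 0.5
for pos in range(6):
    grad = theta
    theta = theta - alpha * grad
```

Let's trace through this code step by step.

Initialize: theta = 2.0
Initialize: alpha = 0.5
Entering loop: for pos in range(6):
After iteration 1: pos = 0, theta = 1.0, grad = 2.0
After iteration 2: pos = 1, theta = 0.5, grad = 1.0
After iteration 3: pos = 2, theta = 0.25, grad = 0.5
After iteration 4: pos = 3, theta = 0.125, grad = 0.25
After iteration 5: pos = 4, theta = 0.0625, grad = 0.125
After iteration 6: pos = 5, theta = 0.03125, grad = 0.0625
Loop ends.

Final answer: 0.03125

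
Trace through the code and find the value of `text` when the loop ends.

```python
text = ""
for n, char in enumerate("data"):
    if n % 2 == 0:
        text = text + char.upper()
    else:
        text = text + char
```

Let's trace through this code step by step.

Initialize: text = ''
Entering loop: for n, char in enumerate("data"):
After iteration 1: n = 0, char = 'd', text = 'D'
After iteration 2: n = 1, char = 'a', text = 'Da'
After iteration 3: n = 2, char = 't', text = 'DaT'
After iteration 4: n = 3, char = 'a', text = 'DaTa'
Loop ends.

Final answer: 'DaTa'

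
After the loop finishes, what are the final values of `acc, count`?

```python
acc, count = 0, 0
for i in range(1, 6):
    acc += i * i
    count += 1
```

Let's trace through this code step by step.

Initialize: acc = 0
Initialize: count = 0
Entering loop: for i in range(1, 6):
After iteration 1: i = 1, acc = 1, count = 1
After iteration 2: i = 2, acc = 5, count = 2
After iteration 3: i = 3, acc = 14, count = 3
After iteration 4: i = 4, acc = 30, count = 4
After iteration 5: i = 5, acc = 55, count = 5
Loop ends.

Final answer: 55, 5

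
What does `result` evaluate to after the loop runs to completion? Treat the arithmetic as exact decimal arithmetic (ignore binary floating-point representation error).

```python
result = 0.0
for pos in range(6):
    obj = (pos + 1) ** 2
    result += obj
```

Let's trace through this code step by step.

Initialize: result = 0.0
Entering loop: for pos in range(6):
After iteration 1: pos = 0, result = 1.0, obj = 1
After iteration 2: pos = 1, result = 5.0, obj = 4
After iteration 3: pos = 2, result = 14.0, obj = 9
After iteration 4: pos = 3, result = 30.0, obj = 16
After iteration 5: pos = 4, result = 55.0, obj = 25
After iteration 6: pos = 5, result = 91.0, obj = 36
Loop ends.

Final answer: 91.0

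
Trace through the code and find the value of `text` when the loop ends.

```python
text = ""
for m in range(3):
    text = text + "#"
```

Let's trace through this code step by step.

Initialize: text = ''
Entering loop: for m in range(3):
After iteration 1: m = 0, text = '#'
After iteration 2: m = 1, text = '##'
After iteration 3: m = 2, text = '###'
Loop ends.

Final answer: '###'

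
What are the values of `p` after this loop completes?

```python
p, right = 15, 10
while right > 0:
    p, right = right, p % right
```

Let's trace through this code step by step.

Initialize: p = 15
Initialize: right = 10
Entering loop: while right > 0:
After iteration 1: p = 10, right = 5
After iteration 2: p = 5, right = 0
Loop ends.

Final answer: 5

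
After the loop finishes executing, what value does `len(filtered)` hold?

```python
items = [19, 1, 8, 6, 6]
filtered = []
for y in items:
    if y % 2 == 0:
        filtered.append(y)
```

Let's trace through this code step by step.

Initialize: items = [19, 1, 8, 6, 6]
Initialize: filtered = []
Entering loop: for y in items:
After iteration 1: y = 19, filtered = []
After iteration 2: y = 1, filtered = []
After iteration 3: y = 8, filtered = [8]
After iteration 4: y = 6, filtered = [8, 6]
After iteration 5: y = 6, filtered = [8, 6, 6]
Loop ends.
len(filtered) = 3

Final answer: 3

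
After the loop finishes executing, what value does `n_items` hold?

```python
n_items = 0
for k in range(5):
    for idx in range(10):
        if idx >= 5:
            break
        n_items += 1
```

Let's trace through this code step by step.

Initialize: n_items = 0
Entering loop: for k in range(5):
After iteration 1: k = 0, n_items = 5
After iteration 2: k = 1, n_items = 10
After iteration 3: k = 2, n_items = 15
After iteration 4: k = 3, n_items = 20
After iteration 5: k = 4, n_items = 25
Loop ends.

Final answer: 25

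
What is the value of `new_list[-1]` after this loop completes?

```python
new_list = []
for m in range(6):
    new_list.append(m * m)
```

Let's trace through this code step by step.

Initialize: new_list = []
Entering loop: for m in range(6):
After iteration 1: m = 0, new_list = [0]
After iteration 2: m = 1, new_list = [0, 1]
After iteration 3: m = 2, new_list = [0, 1, 4]
After iteration 4: m = 3, new_list = [0, 1, 4, 9]
After iteration 5: m = 4, new_list = [0, 1, 4, 9, 16]
After iteration 6: m = 5, new_list = [0, 1, 4, 9, 16, 25]
Loop ends.
new_list[-1] = 25

Final answer: 25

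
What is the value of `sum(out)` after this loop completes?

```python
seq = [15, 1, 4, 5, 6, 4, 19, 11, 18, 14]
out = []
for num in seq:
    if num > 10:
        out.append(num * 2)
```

Let's trace through this code step by step.

Initialize: seq = [15, 1, 4, 5, 6, 4, 19, 11, 18, 14]
Initialize: out = []
Entering loop: for num in seq:
After iteration 1: num = 15, out = [30]
After iteration 2: num = 1, out = [30]
After iteration 3: num = 4, out = [30]
After iteration 4: num = 5, out = [30]
After iteration 5: num = 6, out = [30]
After iteration 6: num = 4, out = [30]
After iteration 7: num = 19, out = [30, 38]
After iteration 8: num = 11, out = [30, 38, 22]
After iteration 9: num = 18, out = [30, 38, 22, 36]
After iteration 10: num = 14, out = [30, 38, 22, 36, 28]
Loop ends.
sum(out) = 154

Final answer: 154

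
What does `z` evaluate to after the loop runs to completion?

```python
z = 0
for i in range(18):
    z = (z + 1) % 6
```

Let's trace through this code step by step.

Initialize: z = 0
Entering loop: for i in range(18):
After iteration 1: i = 0, z = 1
After iteration 2: i = 1, z = 2
After iteration 3: i = 2, z = 3
After iteration 4: i = 3, z = 4
After iteration 5: i = 4, z = 5
After iteration 6: i = 5, z = 0
After iteration 7: i = 6, z = 1
After iteration 8: i = 7, z = 2
After iteration 9: i = 8, z = 3
After iteration 10: i = 9, z = 4
After iteration 11: i = 10, z = 5
After iteration 12: i = 11, z = 0
After iteration 13: i = 12, z = 1
After iteration 14: i = 13, z = 2
After iteration 15: i = 14, z = 3
After iteration 16: i = 15, z = 4
After iteration 17: i = 16, z = 5
After iteration 18: i = 17, z = 0
Loop ends.

Final answer: 0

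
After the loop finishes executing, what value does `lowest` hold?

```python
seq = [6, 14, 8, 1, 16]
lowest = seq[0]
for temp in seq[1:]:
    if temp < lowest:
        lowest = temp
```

Let's trace through this code step by step.

Initialize: seq = [6, 14, 8, 1, 16]
Initialize: lowest = 6
Entering loop: for temp in seq[1:]:
After iteration 1: temp = 14, lowest = 6
After iteration 2: temp = 8, lowest = 6
After iteration 3: temp = 1, lowest = 1
After iteration 4: temp = 16, lowest = 1
Loop ends.

Final answer: 1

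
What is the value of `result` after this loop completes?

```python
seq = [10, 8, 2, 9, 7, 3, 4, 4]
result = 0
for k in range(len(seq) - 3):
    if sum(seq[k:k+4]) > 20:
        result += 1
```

Let's trace through this code step by step.

Initialize: seq = [10, 8, 2, 9, 7, 3, 4, 4]
Initialize: result = 0
Entering loop: for k in range(len(seq) - 3):
After iteration 1: k = 0, result = 1
After iteration 2: k = 1, result = 2
After iteration 3: k = 2, result = 3
After iteration 4: k = 3, result = 4
After iteration 5: k = 4, result = 4
Loop ends.

Final answer: 4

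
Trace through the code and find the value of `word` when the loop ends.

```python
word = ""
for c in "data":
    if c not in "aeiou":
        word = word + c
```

Let's trace through this code step by step.

Initialize: word = ''
Entering loop: for c in "data":
After iteration 1: c = 'd', word = 'd'
After iteration 2: c = 'a', word = 'd'
After iteration 3: c = 't', word = 'dt'
After iteration 4: c = 'a', word = 'dt'
Loop ends.

Final answer: 'dt'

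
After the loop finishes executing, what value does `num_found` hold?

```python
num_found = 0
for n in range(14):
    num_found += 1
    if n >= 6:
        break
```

Let's trace through this code step by step.

Initialize: num_found = 0
Entering loop: for n in range(14):
After iteration 1: n = 0, num_found = 1
After iteration 2: n = 1, num_found = 2
After iteration 3: n = 2, num_found = 3
After iteration 4: n = 3, num_found = 4
After iteration 5: n = 4, num_found = 5
After iteration 6: n = 5, num_found = 6
After iteration 7: n = 6, num_found = 7
Loop ends.

Final answer: 7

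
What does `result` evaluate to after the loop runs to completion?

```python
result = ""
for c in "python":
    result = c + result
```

Let's trace through this code step by step.

Initialize: result = ''
Entering loop: for c in "python":
After iteration 1: c = 'p', result = 'p'
After iteration 2: c = 'y', result = 'yp'
After iteration 3: c = 't', result = 'typ'
After iteration 4: c = 'h', result = 'htyp'
After iteration 5: c = 'o', result = 'ohtyp'
After iteration 6: c = 'n', result = 'nohtyp'
Loop ends.

Final answer: 'nohtyp'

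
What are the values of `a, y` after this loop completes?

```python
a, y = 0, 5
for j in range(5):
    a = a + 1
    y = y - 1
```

Let's trace through this code step by step.

Initialize: a = 0
Initialize: y = 5
Entering loop: for j in range(5):
After iteration 1: j = 0, a = 1, y = 4
After iteration 2: j = 1, a = 2, y = 3
After iteration 3: j = 2, a = 3, y = 2
After iteration 4: j = 3, a = 4, y = 1
After iteration 5: j = 4, a = 5, y = 0
Loop ends.

Final answer: 5, 0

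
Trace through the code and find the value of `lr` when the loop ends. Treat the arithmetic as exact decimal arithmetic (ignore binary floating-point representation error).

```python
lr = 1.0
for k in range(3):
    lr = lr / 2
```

Let's trace through this code step by step.

Initialize: lr = 1.0
Entering loop: for k in range(3):
After iteration 1: k = 0, lr = 0.5
After iteration 2: k = 1, lr = 0.25
After iteration 3: k = 2, lr = 0.125
Loop ends.

Final answer: 0.125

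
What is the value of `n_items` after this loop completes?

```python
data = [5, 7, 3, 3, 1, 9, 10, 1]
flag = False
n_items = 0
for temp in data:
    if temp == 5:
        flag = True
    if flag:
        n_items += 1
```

Let's trace through this code step by step.

Initialize: data = [5, 7, 3, 3, 1, 9, 10, 1]
Initialize: flag = False
Initialize: n_items = 0
Entering loop: for temp in data:
After iteration 1: temp = 5, flag = True, n_items = 1
After iteration 2: temp = 7, flag = True, n_items = 2
After iteration 3: temp = 3, flag = True, n_items = 3
After iteration 4: temp = 3, flag = True, n_items = 4
After iteration 5: temp = 1, flag = True, n_items = 5
After iteration 6: temp = 9, flag = True, n_items = 6
After iteration 7: temp = 10, flag = True, n_items = 7
After iteration 8: temp = 1, flag = True, n_items = 8
Loop ends.

Final answer: 8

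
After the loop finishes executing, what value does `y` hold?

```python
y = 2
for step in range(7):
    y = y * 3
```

Let's trace through this code step by step.

Initialize: y = 2
Entering loop: for step in range(7):
After iteration 1: step = 0, y = 6
After iteration 2: step = 1, y = 18
After iteration 3: step = 2, y = 54
After iteration 4: step = 3, y = 162
After iteration 5: step = 4, y = 486
After iteration 6: step = 5, y = 1458
After iteration 7: step = 6, y = 4374
Loop ends.

Final answer: 4374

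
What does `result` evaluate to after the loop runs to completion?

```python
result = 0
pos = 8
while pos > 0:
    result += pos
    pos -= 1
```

Let's trace through this code step by step.

Initialize: result = 0
Initialize: pos = 8
Entering loop: while pos > 0:
After iteration 1: result = 8, pos = 7
After iteration 2: result = 15, pos = 6
After iteration 3: result = 21, pos = 5
After iteration 4: result = 26, pos = 4
After iteration 5: result = 30, pos = 3
After iteration 6: result = 33, pos = 2
After iteration 7: result = 35, pos = 1
After iteration 8: result = 36, pos = 0
Loop ends.

Final answer: 36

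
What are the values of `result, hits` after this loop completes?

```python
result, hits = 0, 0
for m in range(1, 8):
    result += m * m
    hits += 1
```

Let's trace through this code step by step.

Initialize: result = 0
Initialize: hits = 0
Entering loop: for m in range(1, 8):
After iteration 1: m = 1, result = 1, hits = 1
After iteration 2: m = 2, result = 5, hits = 2
After iteration 3: m = 3, result = 14, hits = 3
After iteration 4: m = 4, result = 30, hits = 4
After iteration 5: m = 5, result = 55, hits = 5
After iteration 6: m = 6, result = 91, hits = 6
After iteration 7: m = 7, result = 140, hits = 7
Loop ends.

Final answer: 140, 7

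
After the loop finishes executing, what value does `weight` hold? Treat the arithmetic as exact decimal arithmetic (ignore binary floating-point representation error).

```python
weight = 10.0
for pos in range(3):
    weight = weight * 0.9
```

Let's trace through this code step by step.

Initialize: weight = 10.0
Entering loop: for pos in range(3):
After iteration 1: pos = 0, weight = 9.0
After iteration 2: pos = 1, weight = 8.1
After iteration 3: pos = 2, weight = 7.29
Loop ends.

Final answer: 7.29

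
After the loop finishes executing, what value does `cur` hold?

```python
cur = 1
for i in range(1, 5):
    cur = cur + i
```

Let's trace through this code step by step.

Initialize: cur = 1
Entering loop: for i in range(1, 5):
After iteration 1: i = 1, cur = 2
After iteration 2: i = 2, cur = 4
After iteration 3: i = 3, cur = 7
After iteration 4: i = 4, cur = 11
Loop ends.

Final answer: 11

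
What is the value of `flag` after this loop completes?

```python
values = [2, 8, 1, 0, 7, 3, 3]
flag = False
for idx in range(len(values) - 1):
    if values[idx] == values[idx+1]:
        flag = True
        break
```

Let's trace through this code step by step.

Initialize: values = [2, 8, 1, 0, 7, 3, 3]
Initialize: flag = False
Entering loop: for idx in range(len(values) - 1):
After iteration 1: idx = 0, flag = False
After iteration 2: idx = 1, flag = False
After iteration 3: idx = 2, flag = False
After iteration 4: idx = 3, flag = False
After iteration 5: idx = 4, flag = False
After iteration 6: idx = 5, flag = True
Loop ends.

Final answer: True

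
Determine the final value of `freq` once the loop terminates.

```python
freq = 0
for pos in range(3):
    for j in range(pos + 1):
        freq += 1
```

Let's trace through this code step by step.

Initialize: freq = 0
Entering loop: for pos in range(3):
After iteration 1: pos = 0, freq = 1, j = 0
After iteration 2: pos = 1, freq = 3, j = 1
After iteration 3: pos = 2, freq = 6, j = 2
Loop ends.

Final answer: 6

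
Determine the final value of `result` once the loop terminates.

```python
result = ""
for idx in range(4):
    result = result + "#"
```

Let's trace through this code step by step.

Initialize: result = ''
Entering loop: for idx in range(4):
After iteration 1: idx = 0, result = '#'
After iteration 2: idx = 1, result = '##'
After iteration 3: idx = 2, result = '###'
After iteration 4: idx = 3, result = '####'
Loop ends.

Final answer: '####'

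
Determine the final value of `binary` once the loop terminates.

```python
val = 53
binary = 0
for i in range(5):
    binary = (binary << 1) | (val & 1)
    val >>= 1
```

Let's trace through this code step by step.

Initialize: val = 53
Initialize: binary = 0
Entering loop: for i in range(5):
After iteration 1: i = 0, val = 26, binary = 1
After iteration 2: i = 1, val = 13, binary = 2
After iteration 3: i = 2, val = 6, binary = 5
After iteration 4: i = 3, val = 3, binary = 10
After iteration 5: i = 4, val = 1, binary = 21
Loop ends.

Final answer: 21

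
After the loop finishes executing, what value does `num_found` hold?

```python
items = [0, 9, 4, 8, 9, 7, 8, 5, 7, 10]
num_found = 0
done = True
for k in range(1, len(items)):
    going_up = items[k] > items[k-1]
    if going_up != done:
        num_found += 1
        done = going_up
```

Let's trace through this code step by step.

Initialize: items = [0, 9, 4, 8, 9, 7, 8, 5, 7, 10]
Initialize: num_found = 0
Initialize: done = True
Entering loop: for k in range(1, len(items)):
After iteration 1: k = 1, num_found = 0, done = True, going_up = True
After iteration 2: k = 2, num_found = 1, done = False, going_up = False
After iteration 3: k = 3, num_found = 2, done = True, going_up = True
After iteration 4: k = 4, num_found = 2, done = True, going_up = True
After iteration 5: k = 5, num_found = 3, done = False, going_up = False
After iteration 6: k = 6, num_found = 4, done = True, going_up = True
After iteration 7: k = 7, num_found = 5, done = False, going_up = False
After iteration 8: k = 8, num_found = 6, done = True, going_up = True
After iteration 9: k = 9, num_found = 6, done = True, going_up = True
Loop ends.

Final answer: 6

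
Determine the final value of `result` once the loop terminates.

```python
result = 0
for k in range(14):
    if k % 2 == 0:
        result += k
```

Let's trace through this code step by step.

Initialize: result = 0
Entering loop: for k in range(14):
After iteration 1: k = 0, result = 0
After iteration 2: k = 1, result = 0
After iteration 3: k = 2, result = 2
After iteration 4: k = 3, result = 2
After iteration 5: k = 4, result = 6
After iteration 6: k = 5, result = 6
After iteration 7: k = 6, result = 12
After iteration 8: k = 7, result = 12
After iteration 9: k = 8, result = 20
After iteration 10: k = 9, result = 20
After iteration 11: k = 10, result = 30
After iteration 12: k = 11, result = 30
After iteration 13: k = 12, result = 42
After iteration 14: k = 13, result = 42
Loop ends.

Final answer: 42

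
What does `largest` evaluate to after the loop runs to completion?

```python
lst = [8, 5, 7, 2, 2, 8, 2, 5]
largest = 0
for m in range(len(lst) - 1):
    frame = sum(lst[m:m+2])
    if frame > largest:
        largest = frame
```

Let's trace through this code step by step.

Initialize: lst = [8, 5, 7, 2, 2, 8, 2, 5]
Initialize: largest = 0
Entering loop: for m in range(len(lst) - 1):
After iteration 1: m = 0, largest = 13, frame = 13
After iteration 2: m = 1, largest = 13, frame = 12
After iteration 3: m = 2, largest = 13, frame = 9
After iteration 4: m = 3, largest = 13, frame = 4
After iteration 5: m = 4, largest = 13, frame = 10
After iteration 6: m = 5, largest = 13, frame = 10
After iteration 7: m = 6, largest = 13, frame = 7
Loop ends.

Final answer: 13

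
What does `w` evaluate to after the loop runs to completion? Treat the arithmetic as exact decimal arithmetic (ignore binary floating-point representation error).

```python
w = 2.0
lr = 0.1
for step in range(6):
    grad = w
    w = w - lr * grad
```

Let's trace through this code step by step.

Initialize: w = 2.0
Initialize: lr = 0.1
Entering loop: for step in range(6):
After iteration 1: step = 0, w = 1.8, grad = 2.0
After iteration 2: step = 1, w = 1.62, grad = 1.8
After iteration 3: step = 2, w = 1.458, grad = 1.62
After iteration 4: step = 3, w = 1.3122, grad = 1.458
After iteration 5: step = 4, w = 1.18098, grad = 1.3122
After iteration 6: step = 5, w = 1.062882, grad = 1.18098
Loop ends.

Final answer: 1.062882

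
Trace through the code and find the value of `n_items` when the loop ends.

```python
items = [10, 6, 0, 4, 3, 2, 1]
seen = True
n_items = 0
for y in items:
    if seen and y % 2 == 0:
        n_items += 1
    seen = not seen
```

Let's trace through this code step by step.

Initialize: items = [10, 6, 0, 4, 3, 2, 1]
Initialize: seen = True
Initialize: n_items = 0
Entering loop: for y in items:
After iteration 1: y = 10, seen = False, n_items = 1
After iteration 2: y = 6, seen = True, n_items = 1
After iteration 3: y = 0, seen = False, n_items = 2
After iteration 4: y = 4, seen = True, n_items = 2
After iteration 5: y = 3, seen = False, n_items = 2
After iteration 6: y = 2, seen = True, n_items = 2
After iteration 7: y = 1, seen = False, n_items = 2
Loop ends.

Final answer: 2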